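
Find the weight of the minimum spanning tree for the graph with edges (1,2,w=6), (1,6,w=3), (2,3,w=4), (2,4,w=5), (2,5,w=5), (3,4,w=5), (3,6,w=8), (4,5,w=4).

Apply Kruskal's algorithm (sort edges by weight, add if no cycle):

Sorted edges by weight:
  (1,6) w=3
  (2,3) w=4
  (4,5) w=4
  (2,5) w=5
  (2,4) w=5
  (3,4) w=5
  (1,2) w=6
  (3,6) w=8

Add edge (1,6) w=3 -- no cycle. Running total: 3
Add edge (2,3) w=4 -- no cycle. Running total: 7
Add edge (4,5) w=4 -- no cycle. Running total: 11
Add edge (2,5) w=5 -- no cycle. Running total: 16
Skip edge (2,4) w=5 -- would create cycle
Skip edge (3,4) w=5 -- would create cycle
Add edge (1,2) w=6 -- no cycle. Running total: 22

MST edges: (1,6,w=3), (2,3,w=4), (4,5,w=4), (2,5,w=5), (1,2,w=6)
Total MST weight: 3 + 4 + 4 + 5 + 6 = 22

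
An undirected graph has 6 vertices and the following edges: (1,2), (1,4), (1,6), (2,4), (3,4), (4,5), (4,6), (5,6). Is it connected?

Step 1: Build adjacency list from edges:
  1: 2, 4, 6
  2: 1, 4
  3: 4
  4: 1, 2, 3, 5, 6
  5: 4, 6
  6: 1, 4, 5

Step 2: Run BFS/DFS from vertex 1:
  Visited: {1, 2, 4, 6, 3, 5}
  Reached 6 of 6 vertices

Step 3: All 6 vertices reached from vertex 1, so the graph is connected.
Answer: Yes, the graph is connected.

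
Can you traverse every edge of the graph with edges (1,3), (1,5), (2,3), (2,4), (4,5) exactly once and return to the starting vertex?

Step 1: Find the degree of each vertex:
  deg(1) = 2
  deg(2) = 2
  deg(3) = 2
  deg(4) = 2
  deg(5) = 2

Step 2: Count vertices with odd degree:
  All vertices have even degree (0 odd-degree vertices)

Step 3: Apply Euler's theorem:
  - Eulerian circuit exists iff graph is connected and all vertices have even degree
  - Eulerian path exists iff graph is connected and has 0 or 2 odd-degree vertices

Graph is connected with 0 odd-degree vertices.
Both Eulerian circuit and Eulerian path exist.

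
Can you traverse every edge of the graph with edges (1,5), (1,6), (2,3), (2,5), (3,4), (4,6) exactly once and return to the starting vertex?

Step 1: Find the degree of each vertex:
  deg(1) = 2
  deg(2) = 2
  deg(3) = 2
  deg(4) = 2
  deg(5) = 2
  deg(6) = 2

Step 2: Count vertices with odd degree:
  All vertices have even degree (0 odd-degree vertices)

Step 3: Apply Euler's theorem:
  - Eulerian circuit exists iff graph is connected and all vertices have even degree
  - Eulerian path exists iff graph is connected and has 0 or 2 odd-degree vertices

Graph is connected with 0 odd-degree vertices.
Both Eulerian circuit and Eulerian path exist.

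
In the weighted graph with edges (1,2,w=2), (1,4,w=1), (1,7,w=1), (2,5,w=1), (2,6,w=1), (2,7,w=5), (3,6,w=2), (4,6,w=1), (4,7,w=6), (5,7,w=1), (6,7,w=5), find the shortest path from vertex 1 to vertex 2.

Step 1: Build adjacency list with weights:
  1: 2(w=2), 4(w=1), 7(w=1)
  2: 1(w=2), 5(w=1), 6(w=1), 7(w=5)
  3: 6(w=2)
  4: 1(w=1), 6(w=1), 7(w=6)
  5: 2(w=1), 7(w=1)
  6: 2(w=1), 3(w=2), 4(w=1), 7(w=5)
  7: 1(w=1), 2(w=5), 4(w=6), 5(w=1), 6(w=5)

Step 2: Apply Dijkstra's algorithm from vertex 1:
  Visit vertex 1 (distance=0)
    Update dist[2] = 2
    Update dist[4] = 1
    Update dist[7] = 1
  Visit vertex 4 (distance=1)
    Update dist[6] = 2
  Visit vertex 7 (distance=1)
    Update dist[5] = 2
  Visit vertex 2 (distance=2)

Step 3: Shortest path: 1 -> 2
Total weight: 2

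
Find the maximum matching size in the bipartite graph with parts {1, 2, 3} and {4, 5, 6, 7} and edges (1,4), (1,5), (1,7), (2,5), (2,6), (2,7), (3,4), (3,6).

Step 1: List the neighbors of each left vertex:
  1: 4, 5, 7
  2: 5, 6, 7
  3: 4, 6

Step 2: Greedily match left vertices, then look for augmenting paths:
  Match 1 -- 4
  Match 2 -- 5
  Match 3 -- 6
  No augmenting path remains.

Step 3: Verify this is maximum:
  Matching size 3 = min(|L|, |R|) = min(3, 4), which is an upper bound, so this matching is maximum.

Maximum matching: {(1,4), (2,5), (3,6)}
Size: 3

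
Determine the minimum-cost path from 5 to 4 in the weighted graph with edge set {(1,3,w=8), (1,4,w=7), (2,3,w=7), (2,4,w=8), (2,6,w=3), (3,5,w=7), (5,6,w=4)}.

Step 1: Build adjacency list with weights:
  1: 3(w=8), 4(w=7)
  2: 3(w=7), 4(w=8), 6(w=3)
  3: 1(w=8), 2(w=7), 5(w=7)
  4: 1(w=7), 2(w=8)
  5: 3(w=7), 6(w=4)
  6: 2(w=3), 5(w=4)

Step 2: Apply Dijkstra's algorithm from vertex 5:
  Visit vertex 5 (distance=0)
    Update dist[3] = 7
    Update dist[6] = 4
  Visit vertex 6 (distance=4)
    Update dist[2] = 7
  Visit vertex 2 (distance=7)
    Update dist[4] = 15
  Visit vertex 3 (distance=7)
    Update dist[1] = 15
  Visit vertex 1 (distance=15)
  Visit vertex 4 (distance=15)

Step 3: Shortest path: 5 -> 6 -> 2 -> 4
Total weight: 4 + 3 + 8 = 15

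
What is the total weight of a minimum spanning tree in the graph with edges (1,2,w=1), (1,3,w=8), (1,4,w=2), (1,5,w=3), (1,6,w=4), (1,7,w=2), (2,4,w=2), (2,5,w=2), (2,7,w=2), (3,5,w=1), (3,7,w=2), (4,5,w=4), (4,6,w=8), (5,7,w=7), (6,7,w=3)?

Apply Kruskal's algorithm (sort edges by weight, add if no cycle):

Sorted edges by weight:
  (1,2) w=1
  (3,5) w=1
  (1,4) w=2
  (1,7) w=2
  (2,4) w=2
  (2,5) w=2
  (2,7) w=2
  (3,7) w=2
  (1,5) w=3
  (6,7) w=3
  (1,6) w=4
  (4,5) w=4
  (5,7) w=7
  (1,3) w=8
  (4,6) w=8

Add edge (1,2) w=1 -- no cycle. Running total: 1
Add edge (3,5) w=1 -- no cycle. Running total: 2
Add edge (1,4) w=2 -- no cycle. Running total: 4
Add edge (1,7) w=2 -- no cycle. Running total: 6
Skip edge (2,4) w=2 -- would create cycle
Add edge (2,5) w=2 -- no cycle. Running total: 8
Skip edge (2,7) w=2 -- would create cycle
Skip edge (3,7) w=2 -- would create cycle
Skip edge (1,5) w=3 -- would create cycle
Add edge (6,7) w=3 -- no cycle. Running total: 11

MST edges: (1,2,w=1), (3,5,w=1), (1,4,w=2), (1,7,w=2), (2,5,w=2), (6,7,w=3)
Total MST weight: 1 + 1 + 2 + 2 + 2 + 3 = 11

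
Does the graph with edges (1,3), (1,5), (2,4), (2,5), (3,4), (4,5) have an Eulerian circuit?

Step 1: Find the degree of each vertex:
  deg(1) = 2
  deg(2) = 2
  deg(3) = 2
  deg(4) = 3
  deg(5) = 3

Step 2: Count vertices with odd degree:
  Odd-degree vertices: 4, 5 (2 total)

Step 3: Apply Euler's theorem:
  - Eulerian circuit exists iff graph is connected and all vertices have even degree
  - Eulerian path exists iff graph is connected and has 0 or 2 odd-degree vertices

Graph is connected with exactly 2 odd-degree vertices (4, 5).
Eulerian path exists (starting and ending at the odd-degree vertices), but no Eulerian circuit.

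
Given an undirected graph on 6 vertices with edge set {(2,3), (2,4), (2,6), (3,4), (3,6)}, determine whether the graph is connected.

Step 1: Build adjacency list from edges:
  1: (none)
  2: 3, 4, 6
  3: 2, 4, 6
  4: 2, 3
  5: (none)
  6: 2, 3

Step 2: Run BFS/DFS from vertex 1:
  Visited: {1}
  Reached 1 of 6 vertices

Step 3: Only 1 of 6 vertices reached. Graph is disconnected.
Connected components: {1}, {2, 3, 4, 6}, {5}
Answer: No, the graph is not connected (3 components).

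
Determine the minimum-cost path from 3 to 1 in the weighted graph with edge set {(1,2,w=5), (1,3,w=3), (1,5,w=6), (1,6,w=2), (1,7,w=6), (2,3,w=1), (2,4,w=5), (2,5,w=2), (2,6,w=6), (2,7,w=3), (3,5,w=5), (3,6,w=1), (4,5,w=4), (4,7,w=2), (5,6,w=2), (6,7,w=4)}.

Step 1: Build adjacency list with weights:
  1: 2(w=5), 3(w=3), 5(w=6), 6(w=2), 7(w=6)
  2: 1(w=5), 3(w=1), 4(w=5), 5(w=2), 6(w=6), 7(w=3)
  3: 1(w=3), 2(w=1), 5(w=5), 6(w=1)
  4: 2(w=5), 5(w=4), 7(w=2)
  5: 1(w=6), 2(w=2), 3(w=5), 4(w=4), 6(w=2)
  6: 1(w=2), 2(w=6), 3(w=1), 5(w=2), 7(w=4)
  7: 1(w=6), 2(w=3), 4(w=2), 6(w=4)

Step 2: Apply Dijkstra's algorithm from vertex 3:
  Visit vertex 3 (distance=0)
    Update dist[1] = 3
    Update dist[2] = 1
    Update dist[5] = 5
    Update dist[6] = 1
  Visit vertex 2 (distance=1)
    Update dist[4] = 6
    Update dist[5] = 3
    Update dist[7] = 4
  Visit vertex 6 (distance=1)
  Visit vertex 1 (distance=3)

Step 3: Shortest path: 3 -> 1
Total weight: 3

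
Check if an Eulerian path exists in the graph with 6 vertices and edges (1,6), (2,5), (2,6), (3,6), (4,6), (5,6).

Step 1: Find the degree of each vertex:
  deg(1) = 1
  deg(2) = 2
  deg(3) = 1
  deg(4) = 1
  deg(5) = 2
  deg(6) = 5

Step 2: Count vertices with odd degree:
  Odd-degree vertices: 1, 3, 4, 6 (4 total)

Step 3: Apply Euler's theorem:
  - Eulerian circuit exists iff graph is connected and all vertices have even degree
  - Eulerian path exists iff graph is connected and has 0 or 2 odd-degree vertices

Graph has 4 odd-degree vertices (need 0 or 2).
Neither Eulerian path nor Eulerian circuit exists.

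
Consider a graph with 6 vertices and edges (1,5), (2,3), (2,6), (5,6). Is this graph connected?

Step 1: Build adjacency list from edges:
  1: 5
  2: 3, 6
  3: 2
  4: (none)
  5: 1, 6
  6: 2, 5

Step 2: Run BFS/DFS from vertex 1:
  Visited: {1, 5, 6, 2, 3}
  Reached 5 of 6 vertices

Step 3: Only 5 of 6 vertices reached. Graph is disconnected.
Connected components: {1, 2, 3, 5, 6}, {4}
Answer: No, the graph is not connected (2 components).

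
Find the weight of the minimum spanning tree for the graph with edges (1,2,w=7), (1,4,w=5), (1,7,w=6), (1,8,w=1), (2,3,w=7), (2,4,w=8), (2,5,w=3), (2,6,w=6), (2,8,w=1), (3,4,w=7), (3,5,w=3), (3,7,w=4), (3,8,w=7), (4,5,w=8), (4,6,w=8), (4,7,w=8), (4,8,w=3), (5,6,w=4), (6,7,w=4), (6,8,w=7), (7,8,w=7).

Apply Kruskal's algorithm (sort edges by weight, add if no cycle):

Sorted edges by weight:
  (1,8) w=1
  (2,8) w=1
  (2,5) w=3
  (3,5) w=3
  (4,8) w=3
  (3,7) w=4
  (5,6) w=4
  (6,7) w=4
  (1,4) w=5
  (1,7) w=6
  (2,6) w=6
  (1,2) w=7
  (2,3) w=7
  (3,8) w=7
  (3,4) w=7
  (6,8) w=7
  (7,8) w=7
  (2,4) w=8
  (4,5) w=8
  (4,6) w=8
  (4,7) w=8

Add edge (1,8) w=1 -- no cycle. Running total: 1
Add edge (2,8) w=1 -- no cycle. Running total: 2
Add edge (2,5) w=3 -- no cycle. Running total: 5
Add edge (3,5) w=3 -- no cycle. Running total: 8
Add edge (4,8) w=3 -- no cycle. Running total: 11
Add edge (3,7) w=4 -- no cycle. Running total: 15
Add edge (5,6) w=4 -- no cycle. Running total: 19

MST edges: (1,8,w=1), (2,8,w=1), (2,5,w=3), (3,5,w=3), (4,8,w=3), (3,7,w=4), (5,6,w=4)
Total MST weight: 1 + 1 + 3 + 3 + 3 + 4 + 4 = 19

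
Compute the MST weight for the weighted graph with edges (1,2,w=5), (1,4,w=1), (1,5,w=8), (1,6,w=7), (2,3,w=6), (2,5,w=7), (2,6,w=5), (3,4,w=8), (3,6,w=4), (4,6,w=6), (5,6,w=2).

Apply Kruskal's algorithm (sort edges by weight, add if no cycle):

Sorted edges by weight:
  (1,4) w=1
  (5,6) w=2
  (3,6) w=4
  (1,2) w=5
  (2,6) w=5
  (2,3) w=6
  (4,6) w=6
  (1,6) w=7
  (2,5) w=7
  (1,5) w=8
  (3,4) w=8

Add edge (1,4) w=1 -- no cycle. Running total: 1
Add edge (5,6) w=2 -- no cycle. Running total: 3
Add edge (3,6) w=4 -- no cycle. Running total: 7
Add edge (1,2) w=5 -- no cycle. Running total: 12
Add edge (2,6) w=5 -- no cycle. Running total: 17

MST edges: (1,4,w=1), (5,6,w=2), (3,6,w=4), (1,2,w=5), (2,6,w=5)
Total MST weight: 1 + 2 + 4 + 5 + 5 = 17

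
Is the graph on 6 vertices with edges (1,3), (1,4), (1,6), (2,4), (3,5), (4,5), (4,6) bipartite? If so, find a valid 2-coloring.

Step 1: Attempt 2-coloring using BFS:
  Start at vertex 1, assign color 0
  Color vertex 3 with color 1 (neighbor of 1)
  Color vertex 4 with color 1 (neighbor of 1)
  Color vertex 6 with color 1 (neighbor of 1)
  Color vertex 5 with color 0 (neighbor of 3)
  Color vertex 2 with color 0 (neighbor of 4)

Step 2: Conflict found! Vertices 4 and 6 are adjacent but have the same color.
This means the graph contains an odd cycle.

The graph is NOT bipartite.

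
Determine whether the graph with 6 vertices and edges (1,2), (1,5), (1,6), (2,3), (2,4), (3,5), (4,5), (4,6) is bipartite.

Step 1: Attempt 2-coloring using BFS:
  Start at vertex 1, assign color 0
  Color vertex 2 with color 1 (neighbor of 1)
  Color vertex 5 with color 1 (neighbor of 1)
  Color vertex 6 with color 1 (neighbor of 1)
  Color vertex 3 with color 0 (neighbor of 2)
  Color vertex 4 with color 0 (neighbor of 2)

Step 2: 2-coloring succeeded. No conflicts found.
  Set A (color 0): {1, 3, 4}
  Set B (color 1): {2, 5, 6}

The graph is bipartite with partition {1, 3, 4}, {2, 5, 6}.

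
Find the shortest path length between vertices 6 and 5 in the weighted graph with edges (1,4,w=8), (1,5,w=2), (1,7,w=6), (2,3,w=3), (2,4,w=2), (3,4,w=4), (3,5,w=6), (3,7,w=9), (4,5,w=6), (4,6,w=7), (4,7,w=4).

Step 1: Build adjacency list with weights:
  1: 4(w=8), 5(w=2), 7(w=6)
  2: 3(w=3), 4(w=2)
  3: 2(w=3), 4(w=4), 5(w=6), 7(w=9)
  4: 1(w=8), 2(w=2), 3(w=4), 5(w=6), 6(w=7), 7(w=4)
  5: 1(w=2), 3(w=6), 4(w=6)
  6: 4(w=7)
  7: 1(w=6), 3(w=9), 4(w=4)

Step 2: Apply Dijkstra's algorithm from vertex 6:
  Visit vertex 6 (distance=0)
    Update dist[4] = 7
  Visit vertex 4 (distance=7)
    Update dist[1] = 15
    Update dist[2] = 9
    Update dist[3] = 11
    Update dist[5] = 13
    Update dist[7] = 11
  Visit vertex 2 (distance=9)
  Visit vertex 3 (distance=11)
  Visit vertex 7 (distance=11)
  Visit vertex 5 (distance=13)

Step 3: Shortest path: 6 -> 4 -> 5
Total weight: 7 + 6 = 13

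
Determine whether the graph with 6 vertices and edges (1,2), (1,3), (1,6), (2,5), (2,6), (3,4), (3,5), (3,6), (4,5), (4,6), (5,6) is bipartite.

Step 1: Attempt 2-coloring using BFS:
  Start at vertex 1, assign color 0
  Color vertex 2 with color 1 (neighbor of 1)
  Color vertex 3 with color 1 (neighbor of 1)
  Color vertex 6 with color 1 (neighbor of 1)
  Color vertex 5 with color 0 (neighbor of 2)

Step 2: Conflict found! Vertices 2 and 6 are adjacent but have the same color.
This means the graph contains an odd cycle.

The graph is NOT bipartite.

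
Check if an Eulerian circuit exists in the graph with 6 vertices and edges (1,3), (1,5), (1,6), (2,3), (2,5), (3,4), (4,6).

Step 1: Find the degree of each vertex:
  deg(1) = 3
  deg(2) = 2
  deg(3) = 3
  deg(4) = 2
  deg(5) = 2
  deg(6) = 2

Step 2: Count vertices with odd degree:
  Odd-degree vertices: 1, 3 (2 total)

Step 3: Apply Euler's theorem:
  - Eulerian circuit exists iff graph is connected and all vertices have even degree
  - Eulerian path exists iff graph is connected and has 0 or 2 odd-degree vertices

Graph is connected with exactly 2 odd-degree vertices (1, 3).
Eulerian path exists (starting and ending at the odd-degree vertices), but no Eulerian circuit.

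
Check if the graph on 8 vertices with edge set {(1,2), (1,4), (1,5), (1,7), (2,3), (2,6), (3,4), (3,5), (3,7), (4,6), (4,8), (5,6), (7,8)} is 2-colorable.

Step 1: Attempt 2-coloring using BFS:
  Start at vertex 1, assign color 0
  Color vertex 2 with color 1 (neighbor of 1)
  Color vertex 4 with color 1 (neighbor of 1)
  Color vertex 5 with color 1 (neighbor of 1)
  Color vertex 7 with color 1 (neighbor of 1)
  Color vertex 3 with color 0 (neighbor of 2)
  Color vertex 6 with color 0 (neighbor of 2)
  Color vertex 8 with color 0 (neighbor of 4)

Step 2: 2-coloring succeeded. No conflicts found.
  Set A (color 0): {1, 3, 6, 8}
  Set B (color 1): {2, 4, 5, 7}

The graph is bipartite with partition {1, 3, 6, 8}, {2, 4, 5, 7}.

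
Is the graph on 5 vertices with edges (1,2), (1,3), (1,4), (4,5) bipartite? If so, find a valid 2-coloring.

Step 1: Attempt 2-coloring using BFS:
  Start at vertex 1, assign color 0
  Color vertex 2 with color 1 (neighbor of 1)
  Color vertex 3 with color 1 (neighbor of 1)
  Color vertex 4 with color 1 (neighbor of 1)
  Color vertex 5 with color 0 (neighbor of 4)

Step 2: 2-coloring succeeded. No conflicts found.
  Set A (color 0): {1, 5}
  Set B (color 1): {2, 3, 4}

The graph is bipartite with partition {1, 5}, {2, 3, 4}.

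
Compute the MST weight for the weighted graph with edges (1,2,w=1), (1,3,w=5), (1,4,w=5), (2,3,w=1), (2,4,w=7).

Apply Kruskal's algorithm (sort edges by weight, add if no cycle):

Sorted edges by weight:
  (1,2) w=1
  (2,3) w=1
  (1,4) w=5
  (1,3) w=5
  (2,4) w=7

Add edge (1,2) w=1 -- no cycle. Running total: 1
Add edge (2,3) w=1 -- no cycle. Running total: 2
Add edge (1,4) w=5 -- no cycle. Running total: 7

MST edges: (1,2,w=1), (2,3,w=1), (1,4,w=5)
Total MST weight: 1 + 1 + 5 = 7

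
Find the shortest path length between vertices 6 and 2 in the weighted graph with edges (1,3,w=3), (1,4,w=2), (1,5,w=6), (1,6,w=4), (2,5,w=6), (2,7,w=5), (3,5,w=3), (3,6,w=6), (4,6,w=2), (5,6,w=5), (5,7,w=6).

Step 1: Build adjacency list with weights:
  1: 3(w=3), 4(w=2), 5(w=6), 6(w=4)
  2: 5(w=6), 7(w=5)
  3: 1(w=3), 5(w=3), 6(w=6)
  4: 1(w=2), 6(w=2)
  5: 1(w=6), 2(w=6), 3(w=3), 6(w=5), 7(w=6)
  6: 1(w=4), 3(w=6), 4(w=2), 5(w=5)
  7: 2(w=5), 5(w=6)

Step 2: Apply Dijkstra's algorithm from vertex 6:
  Visit vertex 6 (distance=0)
    Update dist[1] = 4
    Update dist[3] = 6
    Update dist[4] = 2
    Update dist[5] = 5
  Visit vertex 4 (distance=2)
  Visit vertex 1 (distance=4)
  Visit vertex 5 (distance=5)
    Update dist[2] = 11
    Update dist[7] = 11
  Visit vertex 3 (distance=6)
  Visit vertex 2 (distance=11)

Step 3: Shortest path: 6 -> 5 -> 2
Total weight: 5 + 6 = 11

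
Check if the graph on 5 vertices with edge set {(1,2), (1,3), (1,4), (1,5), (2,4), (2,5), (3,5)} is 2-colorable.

Step 1: Attempt 2-coloring using BFS:
  Start at vertex 1, assign color 0
  Color vertex 2 with color 1 (neighbor of 1)
  Color vertex 3 with color 1 (neighbor of 1)
  Color vertex 4 with color 1 (neighbor of 1)
  Color vertex 5 with color 1 (neighbor of 1)

Step 2: Conflict found! Vertices 2 and 4 are adjacent but have the same color.
This means the graph contains an odd cycle.

The graph is NOT bipartite.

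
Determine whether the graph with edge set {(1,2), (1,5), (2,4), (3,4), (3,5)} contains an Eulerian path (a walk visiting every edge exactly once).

Step 1: Find the degree of each vertex:
  deg(1) = 2
  deg(2) = 2
  deg(3) = 2
  deg(4) = 2
  deg(5) = 2

Step 2: Count vertices with odd degree:
  All vertices have even degree (0 odd-degree vertices)

Step 3: Apply Euler's theorem:
  - Eulerian circuit exists iff graph is connected and all vertices have even degree
  - Eulerian path exists iff graph is connected and has 0 or 2 odd-degree vertices

Graph is connected with 0 odd-degree vertices.
Both Eulerian circuit and Eulerian path exist.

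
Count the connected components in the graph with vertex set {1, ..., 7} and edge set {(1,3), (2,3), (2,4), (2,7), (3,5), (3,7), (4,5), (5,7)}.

Step 1: Build adjacency list from edges:
  1: 3
  2: 3, 4, 7
  3: 1, 2, 5, 7
  4: 2, 5
  5: 3, 4, 7
  6: (none)
  7: 2, 3, 5

Step 2: Run BFS/DFS from vertex 1:
  Visited: {1, 3, 2, 5, 7, 4}
  Reached 6 of 7 vertices

Step 3: Only 6 of 7 vertices reached. Graph is disconnected.
Connected components: {1, 2, 3, 4, 5, 7}, {6}
Number of connected components: 2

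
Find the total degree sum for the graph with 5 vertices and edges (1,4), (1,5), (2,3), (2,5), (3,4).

Step 1: Count edges incident to each vertex:
  deg(1) = 2 (neighbors: 4, 5)
  deg(2) = 2 (neighbors: 3, 5)
  deg(3) = 2 (neighbors: 2, 4)
  deg(4) = 2 (neighbors: 1, 3)
  deg(5) = 2 (neighbors: 1, 2)

Step 2: Sum all degrees:
  2 + 2 + 2 + 2 + 2 = 10

Verification: sum of degrees = 2 * |E| = 2 * 5 = 10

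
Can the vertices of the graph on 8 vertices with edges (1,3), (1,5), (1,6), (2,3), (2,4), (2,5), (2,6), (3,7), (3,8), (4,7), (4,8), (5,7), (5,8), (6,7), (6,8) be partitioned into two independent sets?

Step 1: Attempt 2-coloring using BFS:
  Start at vertex 1, assign color 0
  Color vertex 3 with color 1 (neighbor of 1)
  Color vertex 5 with color 1 (neighbor of 1)
  Color vertex 6 with color 1 (neighbor of 1)
  Color vertex 2 with color 0 (neighbor of 3)
  Color vertex 7 with color 0 (neighbor of 3)
  Color vertex 8 with color 0 (neighbor of 3)
  Color vertex 4 with color 1 (neighbor of 2)

Step 2: 2-coloring succeeded. No conflicts found.
  Set A (color 0): {1, 2, 7, 8}
  Set B (color 1): {3, 4, 5, 6}

The graph is bipartite with partition {1, 2, 7, 8}, {3, 4, 5, 6}.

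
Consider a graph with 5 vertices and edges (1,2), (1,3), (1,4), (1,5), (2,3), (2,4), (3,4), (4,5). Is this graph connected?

Step 1: Build adjacency list from edges:
  1: 2, 3, 4, 5
  2: 1, 3, 4
  3: 1, 2, 4
  4: 1, 2, 3, 5
  5: 1, 4

Step 2: Run BFS/DFS from vertex 1:
  Visited: {1, 2, 3, 4, 5}
  Reached 5 of 5 vertices

Step 3: All 5 vertices reached from vertex 1, so the graph is connected.
Answer: Yes, the graph is connected.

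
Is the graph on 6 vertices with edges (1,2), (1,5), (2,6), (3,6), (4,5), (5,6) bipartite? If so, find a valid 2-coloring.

Step 1: Attempt 2-coloring using BFS:
  Start at vertex 1, assign color 0
  Color vertex 2 with color 1 (neighbor of 1)
  Color vertex 5 with color 1 (neighbor of 1)
  Color vertex 6 with color 0 (neighbor of 2)
  Color vertex 4 with color 0 (neighbor of 5)
  Color vertex 3 with color 1 (neighbor of 6)

Step 2: 2-coloring succeeded. No conflicts found.
  Set A (color 0): {1, 4, 6}
  Set B (color 1): {2, 3, 5}

The graph is bipartite with partition {1, 4, 6}, {2, 3, 5}.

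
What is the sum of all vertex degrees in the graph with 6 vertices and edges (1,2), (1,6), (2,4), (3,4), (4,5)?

Step 1: Count edges incident to each vertex:
  deg(1) = 2 (neighbors: 2, 6)
  deg(2) = 2 (neighbors: 1, 4)
  deg(3) = 1 (neighbors: 4)
  deg(4) = 3 (neighbors: 2, 3, 5)
  deg(5) = 1 (neighbors: 4)
  deg(6) = 1 (neighbors: 1)

Step 2: Sum all degrees:
  2 + 2 + 1 + 3 + 1 + 1 = 10

Verification: sum of degrees = 2 * |E| = 2 * 5 = 10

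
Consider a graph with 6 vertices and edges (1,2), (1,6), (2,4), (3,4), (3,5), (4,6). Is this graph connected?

Step 1: Build adjacency list from edges:
  1: 2, 6
  2: 1, 4
  3: 4, 5
  4: 2, 3, 6
  5: 3
  6: 1, 4

Step 2: Run BFS/DFS from vertex 1:
  Visited: {1, 2, 6, 4, 3, 5}
  Reached 6 of 6 vertices

Step 3: All 6 vertices reached from vertex 1, so the graph is connected.
Answer: Yes, the graph is connected.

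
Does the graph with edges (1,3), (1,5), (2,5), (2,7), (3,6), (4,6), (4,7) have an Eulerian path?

Step 1: Find the degree of each vertex:
  deg(1) = 2
  deg(2) = 2
  deg(3) = 2
  deg(4) = 2
  deg(5) = 2
  deg(6) = 2
  deg(7) = 2

Step 2: Count vertices with odd degree:
  All vertices have even degree (0 odd-degree vertices)

Step 3: Apply Euler's theorem:
  - Eulerian circuit exists iff graph is connected and all vertices have even degree
  - Eulerian path exists iff graph is connected and has 0 or 2 odd-degree vertices

Graph is connected with 0 odd-degree vertices.
Both Eulerian circuit and Eulerian path exist.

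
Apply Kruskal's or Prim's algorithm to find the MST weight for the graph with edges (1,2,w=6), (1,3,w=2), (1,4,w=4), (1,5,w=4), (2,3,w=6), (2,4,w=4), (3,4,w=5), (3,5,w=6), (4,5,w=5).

Apply Kruskal's algorithm (sort edges by weight, add if no cycle):

Sorted edges by weight:
  (1,3) w=2
  (1,5) w=4
  (1,4) w=4
  (2,4) w=4
  (3,4) w=5
  (4,5) w=5
  (1,2) w=6
  (2,3) w=6
  (3,5) w=6

Add edge (1,3) w=2 -- no cycle. Running total: 2
Add edge (1,5) w=4 -- no cycle. Running total: 6
Add edge (1,4) w=4 -- no cycle. Running total: 10
Add edge (2,4) w=4 -- no cycle. Running total: 14

MST edges: (1,3,w=2), (1,5,w=4), (1,4,w=4), (2,4,w=4)
Total MST weight: 2 + 4 + 4 + 4 = 14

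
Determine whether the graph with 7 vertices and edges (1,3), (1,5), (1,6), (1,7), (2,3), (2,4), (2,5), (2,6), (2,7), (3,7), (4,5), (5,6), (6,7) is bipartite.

Step 1: Attempt 2-coloring using BFS:
  Start at vertex 1, assign color 0
  Color vertex 3 with color 1 (neighbor of 1)
  Color vertex 5 with color 1 (neighbor of 1)
  Color vertex 6 with color 1 (neighbor of 1)
  Color vertex 7 with color 1 (neighbor of 1)
  Color vertex 2 with color 0 (neighbor of 3)

Step 2: Conflict found! Vertices 3 and 7 are adjacent but have the same color.
This means the graph contains an odd cycle.

The graph is NOT bipartite.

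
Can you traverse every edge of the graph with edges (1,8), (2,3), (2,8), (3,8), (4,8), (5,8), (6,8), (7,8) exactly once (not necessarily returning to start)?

Step 1: Find the degree of each vertex:
  deg(1) = 1
  deg(2) = 2
  deg(3) = 2
  deg(4) = 1
  deg(5) = 1
  deg(6) = 1
  deg(7) = 1
  deg(8) = 7

Step 2: Count vertices with odd degree:
  Odd-degree vertices: 1, 4, 5, 6, 7, 8 (6 total)

Step 3: Apply Euler's theorem:
  - Eulerian circuit exists iff graph is connected and all vertices have even degree
  - Eulerian path exists iff graph is connected and has 0 or 2 odd-degree vertices

Graph has 6 odd-degree vertices (need 0 or 2).
Neither Eulerian path nor Eulerian circuit exists.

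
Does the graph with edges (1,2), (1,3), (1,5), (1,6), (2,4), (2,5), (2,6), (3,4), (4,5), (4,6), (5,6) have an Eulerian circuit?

Step 1: Find the degree of each vertex:
  deg(1) = 4
  deg(2) = 4
  deg(3) = 2
  deg(4) = 4
  deg(5) = 4
  deg(6) = 4

Step 2: Count vertices with odd degree:
  All vertices have even degree (0 odd-degree vertices)

Step 3: Apply Euler's theorem:
  - Eulerian circuit exists iff graph is connected and all vertices have even degree
  - Eulerian path exists iff graph is connected and has 0 or 2 odd-degree vertices

Graph is connected with 0 odd-degree vertices.
Both Eulerian circuit and Eulerian path exist.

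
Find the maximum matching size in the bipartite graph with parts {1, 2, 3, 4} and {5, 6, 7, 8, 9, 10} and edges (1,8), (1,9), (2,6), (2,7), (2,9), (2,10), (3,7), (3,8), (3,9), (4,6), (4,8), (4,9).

Step 1: List the neighbors of each left vertex:
  1: 8, 9
  2: 6, 7, 9, 10
  3: 7, 8, 9
  4: 6, 8, 9

Step 2: Greedily match left vertices, then look for augmenting paths:
  Match 1 -- 8
  Match 2 -- 6
  Match 3 -- 7
  Match 4 -- 9
  No augmenting path remains.

Step 3: Verify this is maximum:
  Matching size 4 = min(|L|, |R|) = min(4, 6), which is an upper bound, so this matching is maximum.

Maximum matching: {(1,8), (2,6), (3,7), (4,9)}
Size: 4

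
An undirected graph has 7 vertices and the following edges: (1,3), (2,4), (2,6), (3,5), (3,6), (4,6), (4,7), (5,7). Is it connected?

Step 1: Build adjacency list from edges:
  1: 3
  2: 4, 6
  3: 1, 5, 6
  4: 2, 6, 7
  5: 3, 7
  6: 2, 3, 4
  7: 4, 5

Step 2: Run BFS/DFS from vertex 1:
  Visited: {1, 3, 5, 6, 7, 2, 4}
  Reached 7 of 7 vertices

Step 3: All 7 vertices reached from vertex 1, so the graph is connected.
Answer: Yes, the graph is connected.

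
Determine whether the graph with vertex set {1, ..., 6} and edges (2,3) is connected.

Step 1: Build adjacency list from edges:
  1: (none)
  2: 3
  3: 2
  4: (none)
  5: (none)
  6: (none)

Step 2: Run BFS/DFS from vertex 1:
  Visited: {1}
  Reached 1 of 6 vertices

Step 3: Only 1 of 6 vertices reached. Graph is disconnected.
Connected components: {1}, {2, 3}, {4}, {5}, {6}
Answer: No, the graph is not connected (5 components).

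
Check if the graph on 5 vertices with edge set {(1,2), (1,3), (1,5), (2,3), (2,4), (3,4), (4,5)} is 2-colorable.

Step 1: Attempt 2-coloring using BFS:
  Start at vertex 1, assign color 0
  Color vertex 2 with color 1 (neighbor of 1)
  Color vertex 3 with color 1 (neighbor of 1)
  Color vertex 5 with color 1 (neighbor of 1)

Step 2: Conflict found! Vertices 2 and 3 are adjacent but have the same color.
This means the graph contains an odd cycle.

The graph is NOT bipartite.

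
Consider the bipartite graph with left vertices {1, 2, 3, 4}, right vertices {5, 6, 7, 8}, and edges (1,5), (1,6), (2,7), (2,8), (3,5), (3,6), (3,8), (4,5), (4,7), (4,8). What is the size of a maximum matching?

Step 1: List the neighbors of each left vertex:
  1: 5, 6
  2: 7, 8
  3: 5, 6, 8
  4: 5, 7, 8

Step 2: Greedily match left vertices, then look for augmenting paths:
  Match 1 -- 5
  Match 2 -- 7
  Match 3 -- 6
  Match 4 -- 8
  No augmenting path remains.

Step 3: Verify this is maximum:
  Matching size 4 = min(|L|, |R|) = min(4, 4), which is an upper bound, so this matching is maximum.

Maximum matching: {(1,5), (2,7), (3,6), (4,8)}
Size: 4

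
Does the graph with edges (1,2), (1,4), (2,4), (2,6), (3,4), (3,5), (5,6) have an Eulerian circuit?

Step 1: Find the degree of each vertex:
  deg(1) = 2
  deg(2) = 3
  deg(3) = 2
  deg(4) = 3
  deg(5) = 2
  deg(6) = 2

Step 2: Count vertices with odd degree:
  Odd-degree vertices: 2, 4 (2 total)

Step 3: Apply Euler's theorem:
  - Eulerian circuit exists iff graph is connected and all vertices have even degree
  - Eulerian path exists iff graph is connected and has 0 or 2 odd-degree vertices

Graph is connected with exactly 2 odd-degree vertices (2, 4).
Eulerian path exists (starting and ending at the odd-degree vertices), but no Eulerian circuit.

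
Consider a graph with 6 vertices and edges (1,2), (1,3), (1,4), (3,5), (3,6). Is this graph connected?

Step 1: Build adjacency list from edges:
  1: 2, 3, 4
  2: 1
  3: 1, 5, 6
  4: 1
  5: 3
  6: 3

Step 2: Run BFS/DFS from vertex 1:
  Visited: {1, 2, 3, 4, 5, 6}
  Reached 6 of 6 vertices

Step 3: All 6 vertices reached from vertex 1, so the graph is connected.
Answer: Yes, the graph is connected.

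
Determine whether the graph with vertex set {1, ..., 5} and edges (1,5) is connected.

Step 1: Build adjacency list from edges:
  1: 5
  2: (none)
  3: (none)
  4: (none)
  5: 1

Step 2: Run BFS/DFS from vertex 1:
  Visited: {1, 5}
  Reached 2 of 5 vertices

Step 3: Only 2 of 5 vertices reached. Graph is disconnected.
Connected components: {1, 5}, {2}, {3}, {4}
Answer: No, the graph is not connected (4 components).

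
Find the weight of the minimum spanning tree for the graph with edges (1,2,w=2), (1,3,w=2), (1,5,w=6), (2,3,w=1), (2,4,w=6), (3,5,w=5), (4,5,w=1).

Apply Kruskal's algorithm (sort edges by weight, add if no cycle):

Sorted edges by weight:
  (2,3) w=1
  (4,5) w=1
  (1,3) w=2
  (1,2) w=2
  (3,5) w=5
  (1,5) w=6
  (2,4) w=6

Add edge (2,3) w=1 -- no cycle. Running total: 1
Add edge (4,5) w=1 -- no cycle. Running total: 2
Add edge (1,3) w=2 -- no cycle. Running total: 4
Skip edge (1,2) w=2 -- would create cycle
Add edge (3,5) w=5 -- no cycle. Running total: 9

MST edges: (2,3,w=1), (4,5,w=1), (1,3,w=2), (3,5,w=5)
Total MST weight: 1 + 1 + 2 + 5 = 9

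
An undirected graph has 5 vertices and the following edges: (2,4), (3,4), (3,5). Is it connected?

Step 1: Build adjacency list from edges:
  1: (none)
  2: 4
  3: 4, 5
  4: 2, 3
  5: 3

Step 2: Run BFS/DFS from vertex 1:
  Visited: {1}
  Reached 1 of 5 vertices

Step 3: Only 1 of 5 vertices reached. Graph is disconnected.
Connected components: {1}, {2, 3, 4, 5}
Answer: No, the graph is not connected (2 components).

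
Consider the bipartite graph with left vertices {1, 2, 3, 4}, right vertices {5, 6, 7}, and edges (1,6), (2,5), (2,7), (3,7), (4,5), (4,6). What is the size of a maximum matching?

Step 1: List the neighbors of each left vertex:
  1: 6
  2: 5, 7
  3: 7
  4: 5, 6

Step 2: Greedily match left vertices, then look for augmenting paths:
  Match 1 -- 6
  Match 2 -- 5
  Match 3 -- 7
  No augmenting path remains.

Step 3: Verify this is maximum:
  Matching size 3 = min(|L|, |R|) = min(4, 3), which is an upper bound, so this matching is maximum.

Maximum matching: {(1,6), (2,5), (3,7)}
Size: 3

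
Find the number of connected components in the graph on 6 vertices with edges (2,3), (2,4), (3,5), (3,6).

Step 1: Build adjacency list from edges:
  1: (none)
  2: 3, 4
  3: 2, 5, 6
  4: 2
  5: 3
  6: 3

Step 2: Run BFS/DFS from vertex 1:
  Visited: {1}
  Reached 1 of 6 vertices

Step 3: Only 1 of 6 vertices reached. Graph is disconnected.
Connected components: {1}, {2, 3, 4, 5, 6}
Number of connected components: 2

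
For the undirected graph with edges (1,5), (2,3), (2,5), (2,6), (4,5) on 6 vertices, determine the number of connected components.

Step 1: Build adjacency list from edges:
  1: 5
  2: 3, 5, 6
  3: 2
  4: 5
  5: 1, 2, 4
  6: 2

Step 2: Run BFS/DFS from vertex 1:
  Visited: {1, 5, 2, 4, 3, 6}
  Reached 6 of 6 vertices

Step 3: All 6 vertices reached from vertex 1, so the graph is connected.
Number of connected components: 1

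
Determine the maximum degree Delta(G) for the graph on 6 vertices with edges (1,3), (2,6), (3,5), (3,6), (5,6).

Step 1: Count edges incident to each vertex:
  deg(1) = 1 (neighbors: 3)
  deg(2) = 1 (neighbors: 6)
  deg(3) = 3 (neighbors: 1, 5, 6)
  deg(4) = 0 (neighbors: none)
  deg(5) = 2 (neighbors: 3, 6)
  deg(6) = 3 (neighbors: 2, 3, 5)

Step 2: Find maximum:
  max(1, 1, 3, 0, 2, 3) = 3 (vertex 3)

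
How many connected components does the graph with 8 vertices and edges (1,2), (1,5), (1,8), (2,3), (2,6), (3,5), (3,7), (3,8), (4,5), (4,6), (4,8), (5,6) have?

Step 1: Build adjacency list from edges:
  1: 2, 5, 8
  2: 1, 3, 6
  3: 2, 5, 7, 8
  4: 5, 6, 8
  5: 1, 3, 4, 6
  6: 2, 4, 5
  7: 3
  8: 1, 3, 4

Step 2: Run BFS/DFS from vertex 1:
  Visited: {1, 2, 5, 8, 3, 6, 4, 7}
  Reached 8 of 8 vertices

Step 3: All 8 vertices reached from vertex 1, so the graph is connected.
Number of connected components: 1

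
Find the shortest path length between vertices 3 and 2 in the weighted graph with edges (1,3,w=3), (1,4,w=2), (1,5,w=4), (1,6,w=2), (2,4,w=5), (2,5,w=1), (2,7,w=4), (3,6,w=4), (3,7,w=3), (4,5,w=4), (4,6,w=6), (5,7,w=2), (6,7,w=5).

Step 1: Build adjacency list with weights:
  1: 3(w=3), 4(w=2), 5(w=4), 6(w=2)
  2: 4(w=5), 5(w=1), 7(w=4)
  3: 1(w=3), 6(w=4), 7(w=3)
  4: 1(w=2), 2(w=5), 5(w=4), 6(w=6)
  5: 1(w=4), 2(w=1), 4(w=4), 7(w=2)
  6: 1(w=2), 3(w=4), 4(w=6), 7(w=5)
  7: 2(w=4), 3(w=3), 5(w=2), 6(w=5)

Step 2: Apply Dijkstra's algorithm from vertex 3:
  Visit vertex 3 (distance=0)
    Update dist[1] = 3
    Update dist[6] = 4
    Update dist[7] = 3
  Visit vertex 1 (distance=3)
    Update dist[4] = 5
    Update dist[5] = 7
  Visit vertex 7 (distance=3)
    Update dist[2] = 7
    Update dist[5] = 5
  Visit vertex 6 (distance=4)
  Visit vertex 4 (distance=5)
  Visit vertex 5 (distance=5)
    Update dist[2] = 6
  Visit vertex 2 (distance=6)

Step 3: Shortest path: 3 -> 7 -> 5 -> 2
Total weight: 3 + 2 + 1 = 6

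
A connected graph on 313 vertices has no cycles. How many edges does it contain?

A tree on n vertices always has exactly n - 1 edges.
For n = 313: edges = 313 - 1 = 312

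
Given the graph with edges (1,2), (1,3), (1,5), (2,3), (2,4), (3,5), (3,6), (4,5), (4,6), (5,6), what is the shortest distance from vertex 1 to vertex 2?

Step 1: Build adjacency list:
  1: 2, 3, 5
  2: 1, 3, 4
  3: 1, 2, 5, 6
  4: 2, 5, 6
  5: 1, 3, 4, 6
  6: 3, 4, 5

Step 2: BFS from vertex 1 to find shortest path to 2:
  vertex 2 reached at distance 1

Step 3: Shortest path: 1 -> 2
Path length: 1 edge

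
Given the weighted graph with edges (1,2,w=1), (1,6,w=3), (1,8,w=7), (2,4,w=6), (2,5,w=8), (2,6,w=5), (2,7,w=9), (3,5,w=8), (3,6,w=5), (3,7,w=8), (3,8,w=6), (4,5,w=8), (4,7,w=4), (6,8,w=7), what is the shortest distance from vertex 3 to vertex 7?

Step 1: Build adjacency list with weights:
  1: 2(w=1), 6(w=3), 8(w=7)
  2: 1(w=1), 4(w=6), 5(w=8), 6(w=5), 7(w=9)
  3: 5(w=8), 6(w=5), 7(w=8), 8(w=6)
  4: 2(w=6), 5(w=8), 7(w=4)
  5: 2(w=8), 3(w=8), 4(w=8)
  6: 1(w=3), 2(w=5), 3(w=5), 8(w=7)
  7: 2(w=9), 3(w=8), 4(w=4)
  8: 1(w=7), 3(w=6), 6(w=7)

Step 2: Apply Dijkstra's algorithm from vertex 3:
  Visit vertex 3 (distance=0)
    Update dist[5] = 8
    Update dist[6] = 5
    Update dist[7] = 8
    Update dist[8] = 6
  Visit vertex 6 (distance=5)
    Update dist[1] = 8
    Update dist[2] = 10
  Visit vertex 8 (distance=6)
  Visit vertex 1 (distance=8)
    Update dist[2] = 9
  Visit vertex 5 (distance=8)
    Update dist[4] = 16
  Visit vertex 7 (distance=8)
    Update dist[4] = 12

Step 3: Shortest path: 3 -> 7
Total weight: 8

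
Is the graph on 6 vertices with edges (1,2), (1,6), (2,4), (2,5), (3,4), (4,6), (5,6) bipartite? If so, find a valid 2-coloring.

Step 1: Attempt 2-coloring using BFS:
  Start at vertex 1, assign color 0
  Color vertex 2 with color 1 (neighbor of 1)
  Color vertex 6 with color 1 (neighbor of 1)
  Color vertex 4 with color 0 (neighbor of 2)
  Color vertex 5 with color 0 (neighbor of 2)
  Color vertex 3 with color 1 (neighbor of 4)

Step 2: 2-coloring succeeded. No conflicts found.
  Set A (color 0): {1, 4, 5}
  Set B (color 1): {2, 3, 6}

The graph is bipartite with partition {1, 4, 5}, {2, 3, 6}.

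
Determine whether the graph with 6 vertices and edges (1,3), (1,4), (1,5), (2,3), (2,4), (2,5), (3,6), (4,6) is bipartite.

Step 1: Attempt 2-coloring using BFS:
  Start at vertex 1, assign color 0
  Color vertex 3 with color 1 (neighbor of 1)
  Color vertex 4 with color 1 (neighbor of 1)
  Color vertex 5 with color 1 (neighbor of 1)
  Color vertex 2 with color 0 (neighbor of 3)
  Color vertex 6 with color 0 (neighbor of 3)

Step 2: 2-coloring succeeded. No conflicts found.
  Set A (color 0): {1, 2, 6}
  Set B (color 1): {3, 4, 5}

The graph is bipartite with partition {1, 2, 6}, {3, 4, 5}.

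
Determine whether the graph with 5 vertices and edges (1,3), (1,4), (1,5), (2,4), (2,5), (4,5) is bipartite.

Step 1: Attempt 2-coloring using BFS:
  Start at vertex 1, assign color 0
  Color vertex 3 with color 1 (neighbor of 1)
  Color vertex 4 with color 1 (neighbor of 1)
  Color vertex 5 with color 1 (neighbor of 1)
  Color vertex 2 with color 0 (neighbor of 4)

Step 2: Conflict found! Vertices 4 and 5 are adjacent but have the same color.
This means the graph contains an odd cycle.

The graph is NOT bipartite.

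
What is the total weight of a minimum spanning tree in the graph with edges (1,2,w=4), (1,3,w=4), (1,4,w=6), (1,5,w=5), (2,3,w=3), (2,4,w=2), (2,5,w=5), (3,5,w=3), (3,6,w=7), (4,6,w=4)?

Apply Kruskal's algorithm (sort edges by weight, add if no cycle):

Sorted edges by weight:
  (2,4) w=2
  (2,3) w=3
  (3,5) w=3
  (1,3) w=4
  (1,2) w=4
  (4,6) w=4
  (1,5) w=5
  (2,5) w=5
  (1,4) w=6
  (3,6) w=7

Add edge (2,4) w=2 -- no cycle. Running total: 2
Add edge (2,3) w=3 -- no cycle. Running total: 5
Add edge (3,5) w=3 -- no cycle. Running total: 8
Add edge (1,3) w=4 -- no cycle. Running total: 12
Skip edge (1,2) w=4 -- would create cycle
Add edge (4,6) w=4 -- no cycle. Running total: 16

MST edges: (2,4,w=2), (2,3,w=3), (3,5,w=3), (1,3,w=4), (4,6,w=4)
Total MST weight: 2 + 3 + 3 + 4 + 4 = 16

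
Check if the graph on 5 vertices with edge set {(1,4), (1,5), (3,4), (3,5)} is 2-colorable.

Step 1: Attempt 2-coloring using BFS:
  Start at vertex 1, assign color 0
  Color vertex 4 with color 1 (neighbor of 1)
  Color vertex 5 with color 1 (neighbor of 1)
  Color vertex 3 with color 0 (neighbor of 4)
  Start new component at vertex 2, assign color 0

Step 2: 2-coloring succeeded. No conflicts found.
  Set A (color 0): {1, 2, 3}
  Set B (color 1): {4, 5}

The graph is bipartite with partition {1, 2, 3}, {4, 5}.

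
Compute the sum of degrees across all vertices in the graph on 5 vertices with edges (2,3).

Step 1: Count edges incident to each vertex:
  deg(1) = 0 (neighbors: none)
  deg(2) = 1 (neighbors: 3)
  deg(3) = 1 (neighbors: 2)
  deg(4) = 0 (neighbors: none)
  deg(5) = 0 (neighbors: none)

Step 2: Sum all degrees:
  0 + 1 + 1 + 0 + 0 = 2

Verification: sum of degrees = 2 * |E| = 2 * 1 = 2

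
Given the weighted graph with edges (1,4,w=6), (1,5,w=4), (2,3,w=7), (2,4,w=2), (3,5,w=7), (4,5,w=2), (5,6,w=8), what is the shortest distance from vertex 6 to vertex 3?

Step 1: Build adjacency list with weights:
  1: 4(w=6), 5(w=4)
  2: 3(w=7), 4(w=2)
  3: 2(w=7), 5(w=7)
  4: 1(w=6), 2(w=2), 5(w=2)
  5: 1(w=4), 3(w=7), 4(w=2), 6(w=8)
  6: 5(w=8)

Step 2: Apply Dijkstra's algorithm from vertex 6:
  Visit vertex 6 (distance=0)
    Update dist[5] = 8
  Visit vertex 5 (distance=8)
    Update dist[1] = 12
    Update dist[3] = 15
    Update dist[4] = 10
  Visit vertex 4 (distance=10)
    Update dist[2] = 12
  Visit vertex 1 (distance=12)
  Visit vertex 2 (distance=12)
  Visit vertex 3 (distance=15)

Step 3: Shortest path: 6 -> 5 -> 3
Total weight: 8 + 7 = 15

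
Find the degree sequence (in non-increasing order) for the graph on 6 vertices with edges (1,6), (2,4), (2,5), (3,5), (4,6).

Step 1: Count edges incident to each vertex:
  deg(1) = 1 (neighbors: 6)
  deg(2) = 2 (neighbors: 4, 5)
  deg(3) = 1 (neighbors: 5)
  deg(4) = 2 (neighbors: 2, 6)
  deg(5) = 2 (neighbors: 2, 3)
  deg(6) = 2 (neighbors: 1, 4)

Step 2: Sort degrees in non-increasing order:
  Degrees: [1, 2, 1, 2, 2, 2] -> sorted: [2, 2, 2, 2, 1, 1]

Degree sequence: [2, 2, 2, 2, 1, 1]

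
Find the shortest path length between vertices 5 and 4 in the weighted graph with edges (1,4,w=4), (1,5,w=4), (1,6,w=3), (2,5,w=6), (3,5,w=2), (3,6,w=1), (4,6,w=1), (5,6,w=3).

Step 1: Build adjacency list with weights:
  1: 4(w=4), 5(w=4), 6(w=3)
  2: 5(w=6)
  3: 5(w=2), 6(w=1)
  4: 1(w=4), 6(w=1)
  5: 1(w=4), 2(w=6), 3(w=2), 6(w=3)
  6: 1(w=3), 3(w=1), 4(w=1), 5(w=3)

Step 2: Apply Dijkstra's algorithm from vertex 5:
  Visit vertex 5 (distance=0)
    Update dist[1] = 4
    Update dist[2] = 6
    Update dist[3] = 2
    Update dist[6] = 3
  Visit vertex 3 (distance=2)
  Visit vertex 6 (distance=3)
    Update dist[4] = 4
  Visit vertex 1 (distance=4)
  Visit vertex 4 (distance=4)

Step 3: Shortest path: 5 -> 6 -> 4
Total weight: 3 + 1 = 4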